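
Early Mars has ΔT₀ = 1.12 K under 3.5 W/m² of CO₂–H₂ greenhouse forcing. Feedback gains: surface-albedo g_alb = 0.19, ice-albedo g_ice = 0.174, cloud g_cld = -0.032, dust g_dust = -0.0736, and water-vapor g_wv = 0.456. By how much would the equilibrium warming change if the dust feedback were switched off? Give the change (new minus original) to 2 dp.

Original: g = 0.7144, ΔT = 1.12/(1−0.7144) = 3.9216 K.
Without dust: g' = 0.788, ΔT' = 1.12/(1−0.788) = 5.2830 K.
Change = 5.2830 − 3.9216 = 1.36 K.

1.36 K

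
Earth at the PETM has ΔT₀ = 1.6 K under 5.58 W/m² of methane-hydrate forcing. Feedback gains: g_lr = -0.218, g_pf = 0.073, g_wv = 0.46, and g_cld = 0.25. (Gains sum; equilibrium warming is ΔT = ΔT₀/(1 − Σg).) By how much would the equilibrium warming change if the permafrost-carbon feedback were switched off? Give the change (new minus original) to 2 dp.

Original: g = 0.565, ΔT = 1.6/(1−0.565) = 3.6782 K.
Without permafrost-carbon: g' = 0.492, ΔT' = 1.6/(1−0.492) = 3.1496 K.
Change = 3.1496 − 3.6782 = -0.53 K.

-0.53 K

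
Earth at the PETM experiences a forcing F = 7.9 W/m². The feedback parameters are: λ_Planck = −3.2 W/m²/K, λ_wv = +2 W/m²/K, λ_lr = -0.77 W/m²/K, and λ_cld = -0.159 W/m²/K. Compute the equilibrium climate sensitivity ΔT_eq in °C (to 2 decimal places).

3.71 °C

Net feedback parameter λ = (−3.2) + (+2) + (-0.77) + (-0.159) = -2.129 W/m²/K.
ΔT = −F/λ = −7.9/(-2.129) = 3.71 °C.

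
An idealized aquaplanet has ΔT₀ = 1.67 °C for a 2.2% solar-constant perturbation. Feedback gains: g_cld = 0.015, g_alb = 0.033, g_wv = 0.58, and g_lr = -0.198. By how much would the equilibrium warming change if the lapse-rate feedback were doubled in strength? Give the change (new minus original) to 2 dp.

Original: g = 0.43, ΔT = 1.67/(1−0.43) = 2.9298 °C.
With doubled lapse-rate: g' = 0.232, ΔT' = 1.67/(1−0.232) = 2.1745 °C.
Change = 2.1745 − 2.9298 = -0.76 °C.

-0.76 °C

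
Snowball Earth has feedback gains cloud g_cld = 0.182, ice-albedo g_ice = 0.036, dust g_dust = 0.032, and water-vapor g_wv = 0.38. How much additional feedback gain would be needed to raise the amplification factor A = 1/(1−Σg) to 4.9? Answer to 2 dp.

Current total gain = 0.63.
Target gain for A = 4.9: g* = 1 − 1/4.9 = 0.7959.
Additional gain needed = 0.7959 − 0.63 = 0.17.

0.17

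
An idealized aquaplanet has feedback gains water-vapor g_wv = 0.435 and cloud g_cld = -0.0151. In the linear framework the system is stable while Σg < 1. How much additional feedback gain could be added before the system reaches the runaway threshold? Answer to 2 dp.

0.58

Current total gain = 0.435 − 0.0151 = 0.4199.
Margin to runaway = 1 − 0.4199 = 0.58.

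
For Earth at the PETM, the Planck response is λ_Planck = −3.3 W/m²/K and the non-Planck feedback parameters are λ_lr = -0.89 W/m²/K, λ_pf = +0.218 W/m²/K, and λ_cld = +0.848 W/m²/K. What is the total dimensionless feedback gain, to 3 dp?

Convert to gains: g_lr = -0.89/3.3 = -0.2697; g_pf = 0.218/3.3 = 0.06606; g_cld = 0.848/3.3 = 0.257.
Total gain g = 0.05336.

0.053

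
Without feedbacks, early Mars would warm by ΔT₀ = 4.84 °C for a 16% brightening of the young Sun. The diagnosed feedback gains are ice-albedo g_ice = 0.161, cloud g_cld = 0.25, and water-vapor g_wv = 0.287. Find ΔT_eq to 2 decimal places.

Total gain g = 0.161 + 0.25 + 0.287 = 0.698.
Amplification A = 1/(1 − 0.698) = 3.311.
ΔT = 4.84 × 3.311 = 16.03 °C.

16.03 °C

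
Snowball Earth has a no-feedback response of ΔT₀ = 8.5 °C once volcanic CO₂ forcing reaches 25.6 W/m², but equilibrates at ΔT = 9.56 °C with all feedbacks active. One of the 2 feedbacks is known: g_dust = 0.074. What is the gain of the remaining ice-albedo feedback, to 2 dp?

0.04

Amplification A = ΔT/ΔT₀ = 9.56/8.5 = 1.125.
Total gain g = 1 − 1/A = 1 − 1/1.125 = 0.1111.
The known gain is 0.074.
g_ice = 0.1111 − 0.074 = 0.04.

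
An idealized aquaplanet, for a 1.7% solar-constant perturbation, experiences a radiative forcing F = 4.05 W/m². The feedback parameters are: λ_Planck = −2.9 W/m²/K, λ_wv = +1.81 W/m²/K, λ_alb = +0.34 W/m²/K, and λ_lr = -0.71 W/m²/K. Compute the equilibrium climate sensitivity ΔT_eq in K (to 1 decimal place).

Net feedback parameter λ = (−2.9) + (+1.81) + (+0.34) + (-0.71) = -1.46 W/m²/K.
ΔT = −F/λ = −4.05/(-1.46) = 2.8 K.

2.8 K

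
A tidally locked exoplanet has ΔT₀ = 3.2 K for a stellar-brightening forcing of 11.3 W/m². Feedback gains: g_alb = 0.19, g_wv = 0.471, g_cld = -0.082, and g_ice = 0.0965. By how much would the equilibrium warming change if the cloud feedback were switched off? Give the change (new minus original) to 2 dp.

3.33 K

Original: g = 0.6755, ΔT = 3.2/(1−0.6755) = 9.8613 K.
Without cloud: g' = 0.7575, ΔT' = 3.2/(1−0.7575) = 13.1959 K.
Change = 13.1959 − 9.8613 = 3.33 K.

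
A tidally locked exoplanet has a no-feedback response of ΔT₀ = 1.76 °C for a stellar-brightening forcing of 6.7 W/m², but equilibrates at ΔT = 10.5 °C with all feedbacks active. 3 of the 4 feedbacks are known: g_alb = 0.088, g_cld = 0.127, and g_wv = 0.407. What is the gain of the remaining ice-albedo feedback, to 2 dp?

Amplification A = ΔT/ΔT₀ = 10.5/1.76 = 5.966.
Total gain g = 1 − 1/A = 1 − 1/5.966 = 0.8324.
Known gains sum to 0.088 + 0.127 + 0.407 = 0.622.
g_ice = 0.8324 − 0.622 = 0.21.

0.21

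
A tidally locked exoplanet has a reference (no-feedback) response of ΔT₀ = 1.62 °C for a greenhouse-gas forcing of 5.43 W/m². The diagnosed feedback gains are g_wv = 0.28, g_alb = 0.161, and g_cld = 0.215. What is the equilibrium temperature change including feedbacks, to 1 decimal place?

4.7 °C

Total gain g = 0.28 + 0.161 + 0.215 = 0.656.
Amplification A = 1/(1 − 0.656) = 2.907.
ΔT = 1.62 × 2.907 = 4.7 °C.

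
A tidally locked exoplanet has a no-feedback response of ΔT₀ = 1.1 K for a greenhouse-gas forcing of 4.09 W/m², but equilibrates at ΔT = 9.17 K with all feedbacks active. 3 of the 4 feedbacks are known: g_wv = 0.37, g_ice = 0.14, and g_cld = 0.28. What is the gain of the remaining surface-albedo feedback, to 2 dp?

Amplification A = ΔT/ΔT₀ = 9.17/1.1 = 8.336.
Total gain g = 1 − 1/A = 1 − 1/8.336 = 0.88.
Known gains sum to 0.37 + 0.14 + 0.28 = 0.79.
g_alb = 0.88 − 0.79 = 0.09.

0.09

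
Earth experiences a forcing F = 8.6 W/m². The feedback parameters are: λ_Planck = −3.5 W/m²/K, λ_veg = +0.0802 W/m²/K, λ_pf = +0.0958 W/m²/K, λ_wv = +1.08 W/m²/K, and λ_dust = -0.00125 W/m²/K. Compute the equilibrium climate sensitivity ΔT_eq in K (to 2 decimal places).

3.83 K

Net feedback parameter λ = (−3.5) + (+0.0802) + (+0.0958) + (+1.08) + (-0.00125) = -2.24525 W/m²/K.
ΔT = −F/λ = −8.6/(-2.24525) = 3.83 K.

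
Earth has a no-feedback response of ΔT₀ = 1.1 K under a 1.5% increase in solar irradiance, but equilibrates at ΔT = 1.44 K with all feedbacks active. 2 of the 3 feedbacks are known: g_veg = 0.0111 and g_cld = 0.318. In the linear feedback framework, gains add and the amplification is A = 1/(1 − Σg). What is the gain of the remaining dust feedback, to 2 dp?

Amplification A = ΔT/ΔT₀ = 1.44/1.1 = 1.309.
Total gain g = 1 − 1/A = 1 − 1/1.309 = 0.2361.
Known gains sum to 0.0111 + 0.318 = 0.3291.
g_dust = 0.2361 − 0.3291 = -0.09.

-0.09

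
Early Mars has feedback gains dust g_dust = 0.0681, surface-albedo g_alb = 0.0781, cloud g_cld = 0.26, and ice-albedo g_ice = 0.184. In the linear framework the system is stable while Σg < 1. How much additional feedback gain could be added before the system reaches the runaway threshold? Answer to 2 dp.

Current total gain = 0.0681 + 0.0781 + 0.26 + 0.184 = 0.5902.
Margin to runaway = 1 − 0.5902 = 0.41.

0.41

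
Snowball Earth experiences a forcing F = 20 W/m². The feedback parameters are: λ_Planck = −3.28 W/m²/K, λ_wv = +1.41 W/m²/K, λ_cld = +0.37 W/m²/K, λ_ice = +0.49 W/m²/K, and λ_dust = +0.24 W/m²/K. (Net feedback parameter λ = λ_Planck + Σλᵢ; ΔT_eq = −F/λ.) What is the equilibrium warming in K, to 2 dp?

25.97 K

Net feedback parameter λ = (−3.28) + (+1.41) + (+0.37) + (+0.49) + (+0.24) = -0.77 W/m²/K.
ΔT = −F/λ = −20/(-0.77) = 25.97 K.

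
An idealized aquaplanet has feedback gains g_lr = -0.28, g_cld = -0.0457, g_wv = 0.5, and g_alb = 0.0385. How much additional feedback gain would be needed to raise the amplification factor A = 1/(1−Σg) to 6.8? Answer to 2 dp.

0.64

Current total gain = 0.2128.
Target gain for A = 6.8: g* = 1 − 1/6.8 = 0.8529.
Additional gain needed = 0.8529 − 0.2128 = 0.64.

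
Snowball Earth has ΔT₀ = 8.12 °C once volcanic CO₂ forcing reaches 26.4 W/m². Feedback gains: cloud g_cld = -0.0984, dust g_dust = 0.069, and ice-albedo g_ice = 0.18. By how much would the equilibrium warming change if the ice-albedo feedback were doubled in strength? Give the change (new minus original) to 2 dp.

2.57 °C

Original: g = 0.1506, ΔT = 8.12/(1−0.1506) = 9.5597 °C.
With doubled ice-albedo: g' = 0.3306, ΔT' = 8.12/(1−0.3306) = 12.1303 °C.
Change = 12.1303 − 9.5597 = 2.57 °C.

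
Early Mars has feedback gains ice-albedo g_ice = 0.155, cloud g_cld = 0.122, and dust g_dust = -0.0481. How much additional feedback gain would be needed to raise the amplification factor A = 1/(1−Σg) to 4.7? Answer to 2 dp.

Current total gain = 0.2289.
Target gain for A = 4.7: g* = 1 − 1/4.7 = 0.7872.
Additional gain needed = 0.7872 − 0.2289 = 0.56.

0.56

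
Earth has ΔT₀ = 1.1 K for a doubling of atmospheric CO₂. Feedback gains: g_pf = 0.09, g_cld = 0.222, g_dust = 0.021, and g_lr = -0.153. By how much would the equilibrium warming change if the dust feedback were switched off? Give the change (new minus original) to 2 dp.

Original: g = 0.18, ΔT = 1.1/(1−0.18) = 1.3415 K.
Without dust: g' = 0.159, ΔT' = 1.1/(1−0.159) = 1.3080 K.
Change = 1.3080 − 1.3415 = -0.03 K.

-0.03 K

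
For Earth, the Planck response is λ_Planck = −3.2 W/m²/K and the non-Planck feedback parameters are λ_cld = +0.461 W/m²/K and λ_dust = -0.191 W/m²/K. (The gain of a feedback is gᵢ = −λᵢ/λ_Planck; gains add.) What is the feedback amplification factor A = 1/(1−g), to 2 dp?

Convert to gains: g_cld = 0.461/3.2 = 0.1441; g_dust = -0.191/3.2 = -0.05969.
Total gain g = 0.08441.
A = 1/(1 − 0.08441) = 1.09.

1.09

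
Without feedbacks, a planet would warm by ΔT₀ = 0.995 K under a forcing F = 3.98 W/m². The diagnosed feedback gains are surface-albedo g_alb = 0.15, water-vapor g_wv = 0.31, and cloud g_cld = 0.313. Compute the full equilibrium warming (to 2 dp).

Total gain g = 0.15 + 0.31 + 0.313 = 0.773.
Amplification A = 1/(1 − 0.773) = 4.405.
ΔT = 0.995 × 4.405 = 4.38 K.

4.38 K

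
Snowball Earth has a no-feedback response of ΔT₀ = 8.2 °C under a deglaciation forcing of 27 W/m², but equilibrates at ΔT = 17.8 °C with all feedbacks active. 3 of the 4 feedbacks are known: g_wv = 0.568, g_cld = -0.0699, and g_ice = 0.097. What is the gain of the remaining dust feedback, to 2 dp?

-0.06

Amplification A = ΔT/ΔT₀ = 17.8/8.2 = 2.171.
Total gain g = 1 − 1/A = 1 − 1/2.171 = 0.5394.
Known gains sum to 0.568 − 0.0699 + 0.097 = 0.5951.
g_dust = 0.5394 − 0.5951 = -0.06.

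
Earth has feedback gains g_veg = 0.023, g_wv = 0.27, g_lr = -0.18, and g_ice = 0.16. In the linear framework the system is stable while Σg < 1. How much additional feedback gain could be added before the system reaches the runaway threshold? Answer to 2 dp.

Current total gain = 0.023 + 0.27 − 0.18 + 0.16 = 0.273.
Margin to runaway = 1 − 0.273 = 0.73.

0.73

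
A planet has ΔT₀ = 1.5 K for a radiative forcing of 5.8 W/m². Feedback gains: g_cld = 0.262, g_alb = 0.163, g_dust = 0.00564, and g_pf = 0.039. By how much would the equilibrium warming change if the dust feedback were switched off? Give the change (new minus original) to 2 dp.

Original: g = 0.46964, ΔT = 1.5/(1−0.46964) = 2.8283 K.
Without dust: g' = 0.464, ΔT' = 1.5/(1−0.464) = 2.7985 K.
Change = 2.7985 − 2.8283 = -0.03 K.

-0.03 K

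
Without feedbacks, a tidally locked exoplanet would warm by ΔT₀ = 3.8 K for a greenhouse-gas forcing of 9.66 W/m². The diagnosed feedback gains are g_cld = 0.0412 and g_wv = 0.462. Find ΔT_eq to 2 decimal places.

Total gain g = 0.0412 + 0.462 = 0.5032.
Amplification A = 1/(1 − 0.5032) = 2.013.
ΔT = 3.8 × 2.013 = 7.65 K.

7.65 K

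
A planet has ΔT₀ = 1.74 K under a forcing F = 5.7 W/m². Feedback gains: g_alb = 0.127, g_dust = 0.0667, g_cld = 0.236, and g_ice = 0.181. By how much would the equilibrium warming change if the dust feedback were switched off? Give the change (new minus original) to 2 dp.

Original: g = 0.6107, ΔT = 1.74/(1−0.6107) = 4.4696 K.
Without dust: g' = 0.544, ΔT' = 1.74/(1−0.544) = 3.8158 K.
Change = 3.8158 − 4.4696 = -0.65 K.

-0.65 K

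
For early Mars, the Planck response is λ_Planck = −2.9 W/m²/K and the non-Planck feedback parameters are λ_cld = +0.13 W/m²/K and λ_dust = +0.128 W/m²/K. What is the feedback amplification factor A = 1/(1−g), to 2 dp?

1.10

Convert to gains: g_cld = 0.13/2.9 = 0.04483; g_dust = 0.128/2.9 = 0.04414.
Total gain g = 0.08897.
A = 1/(1 − 0.08897) = 1.10.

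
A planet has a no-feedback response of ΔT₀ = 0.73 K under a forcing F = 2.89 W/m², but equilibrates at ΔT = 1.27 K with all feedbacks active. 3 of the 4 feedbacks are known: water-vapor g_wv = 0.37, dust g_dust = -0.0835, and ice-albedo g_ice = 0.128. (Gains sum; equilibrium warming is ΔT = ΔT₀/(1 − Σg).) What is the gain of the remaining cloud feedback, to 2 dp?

0.01

Amplification A = ΔT/ΔT₀ = 1.27/0.73 = 1.74.
Total gain g = 1 − 1/A = 1 − 1/1.74 = 0.4253.
Known gains sum to 0.37 − 0.0835 + 0.128 = 0.4145.
g_cld = 0.4253 − 0.4145 = 0.01.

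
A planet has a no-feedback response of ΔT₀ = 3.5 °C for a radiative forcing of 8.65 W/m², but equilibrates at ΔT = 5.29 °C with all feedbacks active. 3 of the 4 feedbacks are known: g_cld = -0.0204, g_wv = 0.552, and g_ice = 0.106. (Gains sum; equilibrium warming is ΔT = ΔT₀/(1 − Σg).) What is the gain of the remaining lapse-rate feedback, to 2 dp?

Amplification A = ΔT/ΔT₀ = 5.29/3.5 = 1.511.
Total gain g = 1 − 1/A = 1 − 1/1.511 = 0.3382.
Known gains sum to -0.0204 + 0.552 + 0.106 = 0.6376.
g_lr = 0.3382 − 0.6376 = -0.30.

-0.30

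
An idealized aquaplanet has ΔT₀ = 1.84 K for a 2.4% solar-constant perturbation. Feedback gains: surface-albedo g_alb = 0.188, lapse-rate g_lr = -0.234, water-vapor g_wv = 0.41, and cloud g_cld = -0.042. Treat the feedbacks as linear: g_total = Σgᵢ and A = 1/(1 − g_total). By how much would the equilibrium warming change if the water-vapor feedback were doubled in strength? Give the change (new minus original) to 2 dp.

4.15 K

Original: g = 0.322, ΔT = 1.84/(1−0.322) = 2.7139 K.
With doubled water-vapor: g' = 0.732, ΔT' = 1.84/(1−0.732) = 6.8657 K.
Change = 6.8657 − 2.7139 = 4.15 K.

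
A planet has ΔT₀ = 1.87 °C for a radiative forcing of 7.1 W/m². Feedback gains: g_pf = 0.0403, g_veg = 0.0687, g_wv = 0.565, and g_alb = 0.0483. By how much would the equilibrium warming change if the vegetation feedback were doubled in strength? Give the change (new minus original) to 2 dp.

Original: g = 0.7223, ΔT = 1.87/(1−0.7223) = 6.7339 °C.
With doubled vegetation: g' = 0.791, ΔT' = 1.87/(1−0.791) = 8.9474 °C.
Change = 8.9474 − 6.7339 = 2.21 °C.

2.21 °C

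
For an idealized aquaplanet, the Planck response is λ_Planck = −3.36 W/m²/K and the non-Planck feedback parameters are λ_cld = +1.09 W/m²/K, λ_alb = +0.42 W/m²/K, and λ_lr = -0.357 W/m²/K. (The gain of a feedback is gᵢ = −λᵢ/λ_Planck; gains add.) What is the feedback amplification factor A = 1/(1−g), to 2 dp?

Convert to gains: g_cld = 1.09/3.36 = 0.3244; g_alb = 0.42/3.36 = 0.125; g_lr = -0.357/3.36 = -0.1062.
Total gain g = 0.3432.
A = 1/(1 − 0.3432) = 1.52.

1.52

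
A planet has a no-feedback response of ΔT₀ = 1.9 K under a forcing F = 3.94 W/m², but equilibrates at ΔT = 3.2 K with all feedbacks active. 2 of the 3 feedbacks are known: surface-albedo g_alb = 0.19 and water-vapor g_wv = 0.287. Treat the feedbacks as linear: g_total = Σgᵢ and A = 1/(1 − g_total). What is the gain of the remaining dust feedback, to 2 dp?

-0.07

Amplification A = ΔT/ΔT₀ = 3.2/1.9 = 1.684.
Total gain g = 1 − 1/A = 1 − 1/1.684 = 0.4062.
Known gains sum to 0.19 + 0.287 = 0.477.
g_dust = 0.4062 − 0.477 = -0.07.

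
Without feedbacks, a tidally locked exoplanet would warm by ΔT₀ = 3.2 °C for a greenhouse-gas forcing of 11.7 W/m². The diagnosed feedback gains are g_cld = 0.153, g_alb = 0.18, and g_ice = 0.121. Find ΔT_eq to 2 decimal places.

5.86 °C

Total gain g = 0.153 + 0.18 + 0.121 = 0.454.
Amplification A = 1/(1 − 0.454) = 1.832.
ΔT = 3.2 × 1.832 = 5.86 °C.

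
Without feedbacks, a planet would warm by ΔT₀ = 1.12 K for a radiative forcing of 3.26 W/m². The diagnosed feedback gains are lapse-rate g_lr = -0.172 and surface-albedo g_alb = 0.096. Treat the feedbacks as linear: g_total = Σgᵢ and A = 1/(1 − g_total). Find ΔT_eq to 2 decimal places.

1.04 K

Total gain g = -0.172 + 0.096 = -0.076.
Amplification A = 1/(1 + 0.076) = 0.9294.
ΔT = 1.12 × 0.9294 = 1.04 K.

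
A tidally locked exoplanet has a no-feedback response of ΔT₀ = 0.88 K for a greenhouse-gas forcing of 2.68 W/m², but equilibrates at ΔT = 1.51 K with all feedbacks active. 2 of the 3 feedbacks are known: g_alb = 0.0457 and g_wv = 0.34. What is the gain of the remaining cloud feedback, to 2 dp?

Amplification A = ΔT/ΔT₀ = 1.51/0.88 = 1.716.
Total gain g = 1 − 1/A = 1 − 1/1.716 = 0.4172.
Known gains sum to 0.0457 + 0.34 = 0.3857.
g_cld = 0.4172 − 0.3857 = 0.03.

0.03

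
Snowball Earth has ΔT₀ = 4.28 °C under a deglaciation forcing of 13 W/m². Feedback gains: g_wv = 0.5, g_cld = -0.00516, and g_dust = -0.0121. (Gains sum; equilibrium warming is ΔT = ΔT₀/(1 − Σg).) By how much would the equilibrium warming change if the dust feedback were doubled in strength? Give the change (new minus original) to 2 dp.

Original: g = 0.48274, ΔT = 4.28/(1−0.48274) = 8.2744 °C.
With doubled dust: g' = 0.47064, ΔT' = 4.28/(1−0.47064) = 8.0852 °C.
Change = 8.0852 − 8.2744 = -0.19 °C.

-0.19 °C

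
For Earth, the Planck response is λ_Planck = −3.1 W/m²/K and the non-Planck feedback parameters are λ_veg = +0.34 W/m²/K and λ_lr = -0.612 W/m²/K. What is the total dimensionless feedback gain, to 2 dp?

Convert to gains: g_veg = 0.34/3.1 = 0.1097; g_lr = -0.612/3.1 = -0.1974.
Total gain g = -0.0877.

-0.09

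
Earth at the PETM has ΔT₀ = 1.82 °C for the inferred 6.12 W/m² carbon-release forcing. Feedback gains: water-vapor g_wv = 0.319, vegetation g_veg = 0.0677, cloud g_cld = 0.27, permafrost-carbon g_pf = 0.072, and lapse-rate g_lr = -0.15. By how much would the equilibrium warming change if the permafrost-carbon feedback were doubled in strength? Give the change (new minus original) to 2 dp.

0.89 °C

Original: g = 0.5787, ΔT = 1.82/(1−0.5787) = 4.3200 °C.
With doubled permafrost-carbon: g' = 0.6507, ΔT' = 1.82/(1−0.6507) = 5.2104 °C.
Change = 5.2104 − 4.3200 = 0.89 °C.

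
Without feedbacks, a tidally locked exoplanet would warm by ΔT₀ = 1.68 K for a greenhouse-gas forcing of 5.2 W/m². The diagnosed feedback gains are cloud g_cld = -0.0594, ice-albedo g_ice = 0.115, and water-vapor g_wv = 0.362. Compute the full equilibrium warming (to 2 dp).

2.88 K

Total gain g = -0.0594 + 0.115 + 0.362 = 0.4176.
Amplification A = 1/(1 − 0.4176) = 1.717.
ΔT = 1.68 × 1.717 = 2.88 K.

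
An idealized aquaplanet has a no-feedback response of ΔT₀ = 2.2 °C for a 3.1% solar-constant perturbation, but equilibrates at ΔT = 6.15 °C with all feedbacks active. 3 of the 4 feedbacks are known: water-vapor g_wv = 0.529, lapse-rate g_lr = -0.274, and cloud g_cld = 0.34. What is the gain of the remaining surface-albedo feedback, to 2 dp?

0.05

Amplification A = ΔT/ΔT₀ = 6.15/2.2 = 2.795.
Total gain g = 1 − 1/A = 1 − 1/2.795 = 0.6422.
Known gains sum to 0.529 − 0.274 + 0.34 = 0.595.
g_alb = 0.6422 − 0.595 = 0.05.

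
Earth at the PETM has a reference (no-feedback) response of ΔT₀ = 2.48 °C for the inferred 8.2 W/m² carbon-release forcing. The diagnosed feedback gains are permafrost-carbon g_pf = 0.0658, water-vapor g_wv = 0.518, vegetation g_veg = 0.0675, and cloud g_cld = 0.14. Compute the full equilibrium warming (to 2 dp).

11.88 °C

Total gain g = 0.0658 + 0.518 + 0.0675 + 0.14 = 0.7913.
Amplification A = 1/(1 − 0.7913) = 4.792.
ΔT = 2.48 × 4.792 = 11.88 °C.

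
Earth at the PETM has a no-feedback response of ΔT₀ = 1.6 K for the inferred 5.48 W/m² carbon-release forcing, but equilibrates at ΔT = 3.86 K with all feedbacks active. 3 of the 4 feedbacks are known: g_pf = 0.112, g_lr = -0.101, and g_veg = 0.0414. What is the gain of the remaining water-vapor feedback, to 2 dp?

0.53

Amplification A = ΔT/ΔT₀ = 3.86/1.6 = 2.412.
Total gain g = 1 − 1/A = 1 − 1/2.412 = 0.5854.
Known gains sum to 0.112 − 0.101 + 0.0414 = 0.0524.
g_wv = 0.5854 − 0.0524 = 0.53.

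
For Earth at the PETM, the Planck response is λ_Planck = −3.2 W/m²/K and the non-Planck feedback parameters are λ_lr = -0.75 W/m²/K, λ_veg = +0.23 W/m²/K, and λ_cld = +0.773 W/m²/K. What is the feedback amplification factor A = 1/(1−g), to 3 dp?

1.086

Convert to gains: g_lr = -0.75/3.2 = -0.2344; g_veg = 0.23/3.2 = 0.07187; g_cld = 0.773/3.2 = 0.2416.
Total gain g = 0.07907.
A = 1/(1 − 0.07907) = 1.086.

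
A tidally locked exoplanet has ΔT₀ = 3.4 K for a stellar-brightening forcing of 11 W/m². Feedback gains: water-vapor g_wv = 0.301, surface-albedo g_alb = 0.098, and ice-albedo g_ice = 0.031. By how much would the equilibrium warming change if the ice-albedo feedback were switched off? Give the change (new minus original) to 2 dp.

-0.31 K

Original: g = 0.43, ΔT = 3.4/(1−0.43) = 5.9649 K.
Without ice-albedo: g' = 0.399, ΔT' = 3.4/(1−0.399) = 5.6572 K.
Change = 5.6572 − 5.9649 = -0.31 K.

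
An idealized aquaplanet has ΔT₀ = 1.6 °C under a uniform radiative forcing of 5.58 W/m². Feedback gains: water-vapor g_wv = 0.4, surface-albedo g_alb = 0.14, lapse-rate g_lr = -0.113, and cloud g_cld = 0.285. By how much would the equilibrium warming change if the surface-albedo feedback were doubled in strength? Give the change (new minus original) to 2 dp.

5.26 °C

Original: g = 0.712, ΔT = 1.6/(1−0.712) = 5.5556 °C.
With doubled surface-albedo: g' = 0.852, ΔT' = 1.6/(1−0.852) = 10.8108 °C.
Change = 10.8108 − 5.5556 = 5.26 °C.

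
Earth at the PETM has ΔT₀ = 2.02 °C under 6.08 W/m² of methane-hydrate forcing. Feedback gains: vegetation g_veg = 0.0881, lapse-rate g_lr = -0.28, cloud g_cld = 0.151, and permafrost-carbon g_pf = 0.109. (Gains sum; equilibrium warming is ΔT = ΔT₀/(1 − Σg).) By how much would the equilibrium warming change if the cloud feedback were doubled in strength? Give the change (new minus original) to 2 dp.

Original: g = 0.0681, ΔT = 2.02/(1−0.0681) = 2.1676 °C.
With doubled cloud: g' = 0.2191, ΔT' = 2.02/(1−0.2191) = 2.5868 °C.
Change = 2.5868 − 2.1676 = 0.42 °C.

0.42 °C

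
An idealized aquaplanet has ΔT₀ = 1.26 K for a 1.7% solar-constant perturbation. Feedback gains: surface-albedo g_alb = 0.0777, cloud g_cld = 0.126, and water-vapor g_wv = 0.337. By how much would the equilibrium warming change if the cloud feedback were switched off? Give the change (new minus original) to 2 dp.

-0.59 K

Original: g = 0.5407, ΔT = 1.26/(1−0.5407) = 2.7433 K.
Without cloud: g' = 0.4147, ΔT' = 1.26/(1−0.4147) = 2.1527 K.
Change = 2.1527 − 2.7433 = -0.59 K.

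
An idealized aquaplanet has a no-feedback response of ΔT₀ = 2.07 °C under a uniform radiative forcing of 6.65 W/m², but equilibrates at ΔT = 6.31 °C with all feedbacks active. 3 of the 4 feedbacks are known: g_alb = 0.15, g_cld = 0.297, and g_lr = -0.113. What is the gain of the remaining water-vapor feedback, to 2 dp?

0.34

Amplification A = ΔT/ΔT₀ = 6.31/2.07 = 3.048.
Total gain g = 1 − 1/A = 1 − 1/3.048 = 0.6719.
Known gains sum to 0.15 + 0.297 − 0.113 = 0.334.
g_wv = 0.6719 − 0.334 = 0.34.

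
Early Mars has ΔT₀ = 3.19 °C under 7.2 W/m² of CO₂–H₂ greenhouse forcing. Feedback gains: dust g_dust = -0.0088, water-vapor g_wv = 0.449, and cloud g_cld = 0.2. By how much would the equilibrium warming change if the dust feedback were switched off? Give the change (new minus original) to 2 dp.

Original: g = 0.6402, ΔT = 3.19/(1−0.6402) = 8.8660 °C.
Without dust: g' = 0.649, ΔT' = 3.19/(1−0.649) = 9.0883 °C.
Change = 9.0883 − 8.8660 = 0.22 °C.

0.22 °C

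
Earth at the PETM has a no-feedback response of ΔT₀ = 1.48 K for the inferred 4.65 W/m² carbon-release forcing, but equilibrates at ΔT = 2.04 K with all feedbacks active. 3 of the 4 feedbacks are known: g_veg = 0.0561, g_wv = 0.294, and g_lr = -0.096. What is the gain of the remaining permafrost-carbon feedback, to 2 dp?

0.02

Amplification A = ΔT/ΔT₀ = 2.04/1.48 = 1.378.
Total gain g = 1 − 1/A = 1 − 1/1.378 = 0.2743.
Known gains sum to 0.0561 + 0.294 − 0.096 = 0.2541.
g_pf = 0.2743 − 0.2541 = 0.02.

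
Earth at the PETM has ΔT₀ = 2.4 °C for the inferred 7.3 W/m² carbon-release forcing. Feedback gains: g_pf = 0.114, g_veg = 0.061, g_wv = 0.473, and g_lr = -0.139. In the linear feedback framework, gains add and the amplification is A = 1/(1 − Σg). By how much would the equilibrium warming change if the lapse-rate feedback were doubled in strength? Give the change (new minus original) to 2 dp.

Original: g = 0.509, ΔT = 2.4/(1−0.509) = 4.8880 °C.
With doubled lapse-rate: g' = 0.37, ΔT' = 2.4/(1−0.37) = 3.8095 °C.
Change = 3.8095 − 4.8880 = -1.08 °C.

-1.08 °C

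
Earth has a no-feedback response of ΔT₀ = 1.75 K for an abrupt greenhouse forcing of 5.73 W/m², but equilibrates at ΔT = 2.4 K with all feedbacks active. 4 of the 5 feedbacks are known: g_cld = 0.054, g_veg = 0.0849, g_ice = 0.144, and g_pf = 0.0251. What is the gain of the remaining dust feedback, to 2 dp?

Amplification A = ΔT/ΔT₀ = 2.4/1.75 = 1.371.
Total gain g = 1 − 1/A = 1 − 1/1.371 = 0.2706.
Known gains sum to 0.054 + 0.0849 + 0.144 + 0.0251 = 0.308.
g_dust = 0.2706 − 0.308 = -0.04.

-0.04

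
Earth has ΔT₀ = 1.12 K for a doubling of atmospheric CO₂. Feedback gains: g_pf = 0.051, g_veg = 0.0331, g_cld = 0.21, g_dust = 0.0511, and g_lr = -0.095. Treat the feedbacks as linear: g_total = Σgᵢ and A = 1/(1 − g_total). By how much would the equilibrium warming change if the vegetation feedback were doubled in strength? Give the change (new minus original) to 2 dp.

0.07 K

Original: g = 0.2502, ΔT = 1.12/(1−0.2502) = 1.4937 K.
With doubled vegetation: g' = 0.2833, ΔT' = 1.12/(1−0.2833) = 1.5627 K.
Change = 1.5627 − 1.4937 = 0.07 K.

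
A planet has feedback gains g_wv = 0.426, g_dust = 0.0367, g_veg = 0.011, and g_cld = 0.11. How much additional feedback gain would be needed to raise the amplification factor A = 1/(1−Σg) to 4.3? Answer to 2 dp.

0.18

Current total gain = 0.5837.
Target gain for A = 4.3: g* = 1 − 1/4.3 = 0.7674.
Additional gain needed = 0.7674 − 0.5837 = 0.18.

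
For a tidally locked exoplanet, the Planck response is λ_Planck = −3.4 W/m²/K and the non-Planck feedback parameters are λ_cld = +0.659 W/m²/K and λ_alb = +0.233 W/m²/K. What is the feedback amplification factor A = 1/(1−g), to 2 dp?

1.36

Convert to gains: g_cld = 0.659/3.4 = 0.1938; g_alb = 0.233/3.4 = 0.06853.
Total gain g = 0.26233.
A = 1/(1 − 0.26233) = 1.36.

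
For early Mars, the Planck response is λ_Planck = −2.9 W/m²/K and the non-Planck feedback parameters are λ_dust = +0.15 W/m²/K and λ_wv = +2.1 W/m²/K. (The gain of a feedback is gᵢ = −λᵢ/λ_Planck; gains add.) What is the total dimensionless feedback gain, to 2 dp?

0.78

Convert to gains: g_dust = 0.15/2.9 = 0.05172; g_wv = 2.1/2.9 = 0.7241.
Total gain g = 0.77582.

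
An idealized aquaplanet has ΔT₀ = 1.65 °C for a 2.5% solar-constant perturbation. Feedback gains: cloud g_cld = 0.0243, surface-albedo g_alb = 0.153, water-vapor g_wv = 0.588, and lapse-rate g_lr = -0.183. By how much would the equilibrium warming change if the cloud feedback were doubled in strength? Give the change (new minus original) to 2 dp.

0.24 °C

Original: g = 0.5823, ΔT = 1.65/(1−0.5823) = 3.9502 °C.
With doubled cloud: g' = 0.6066, ΔT' = 1.65/(1−0.6066) = 4.1942 °C.
Change = 4.1942 − 3.9502 = 0.24 °C.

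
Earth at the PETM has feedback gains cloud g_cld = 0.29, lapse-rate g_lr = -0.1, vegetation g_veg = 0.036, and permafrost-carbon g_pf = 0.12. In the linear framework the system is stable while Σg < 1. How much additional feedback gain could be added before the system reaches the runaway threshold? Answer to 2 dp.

Current total gain = 0.29 − 0.1 + 0.036 + 0.12 = 0.346.
Margin to runaway = 1 − 0.346 = 0.65.

0.65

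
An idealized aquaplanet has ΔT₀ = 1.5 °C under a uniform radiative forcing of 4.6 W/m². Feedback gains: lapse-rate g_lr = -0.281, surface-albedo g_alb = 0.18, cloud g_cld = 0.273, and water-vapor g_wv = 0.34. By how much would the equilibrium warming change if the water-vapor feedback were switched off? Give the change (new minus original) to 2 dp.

Original: g = 0.512, ΔT = 1.5/(1−0.512) = 3.0738 °C.
Without water-vapor: g' = 0.172, ΔT' = 1.5/(1−0.172) = 1.8116 °C.
Change = 1.8116 − 3.0738 = -1.26 °C.

-1.26 °C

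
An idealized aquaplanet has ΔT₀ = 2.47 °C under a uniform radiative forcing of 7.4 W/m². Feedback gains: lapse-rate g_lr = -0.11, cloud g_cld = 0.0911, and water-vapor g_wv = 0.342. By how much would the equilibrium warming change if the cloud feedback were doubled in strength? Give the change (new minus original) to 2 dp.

0.57 °C

Original: g = 0.3231, ΔT = 2.47/(1−0.3231) = 3.6490 °C.
With doubled cloud: g' = 0.4142, ΔT' = 2.47/(1−0.4142) = 4.2165 °C.
Change = 4.2165 − 3.6490 = 0.57 °C.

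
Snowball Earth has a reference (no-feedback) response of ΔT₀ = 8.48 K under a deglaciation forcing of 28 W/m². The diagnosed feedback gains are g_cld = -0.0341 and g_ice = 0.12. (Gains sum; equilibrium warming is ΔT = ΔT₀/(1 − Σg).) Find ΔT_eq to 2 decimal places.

9.28 K

Total gain g = -0.0341 + 0.12 = 0.0859.
Amplification A = 1/(1 − 0.0859) = 1.094.
ΔT = 8.48 × 1.094 = 9.28 K.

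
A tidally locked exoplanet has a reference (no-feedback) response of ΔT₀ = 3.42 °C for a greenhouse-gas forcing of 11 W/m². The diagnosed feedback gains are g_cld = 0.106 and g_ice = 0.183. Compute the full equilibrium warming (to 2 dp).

Total gain g = 0.106 + 0.183 = 0.289.
Amplification A = 1/(1 − 0.289) = 1.406.
ΔT = 3.42 × 1.406 = 4.81 °C.

4.81 °C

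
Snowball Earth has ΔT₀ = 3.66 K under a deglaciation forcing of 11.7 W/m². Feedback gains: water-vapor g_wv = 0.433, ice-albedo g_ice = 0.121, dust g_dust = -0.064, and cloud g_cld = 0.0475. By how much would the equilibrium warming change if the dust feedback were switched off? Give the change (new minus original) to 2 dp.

1.27 K

Original: g = 0.5375, ΔT = 3.66/(1−0.5375) = 7.9135 K.
Without dust: g' = 0.6015, ΔT' = 3.66/(1−0.6015) = 9.1844 K.
Change = 9.1844 − 7.9135 = 1.27 K.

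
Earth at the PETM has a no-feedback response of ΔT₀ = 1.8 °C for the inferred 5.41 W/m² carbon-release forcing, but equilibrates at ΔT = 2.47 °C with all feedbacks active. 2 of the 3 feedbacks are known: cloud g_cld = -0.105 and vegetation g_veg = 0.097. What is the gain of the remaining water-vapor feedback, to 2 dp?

0.28

Amplification A = ΔT/ΔT₀ = 2.47/1.8 = 1.372.
Total gain g = 1 − 1/A = 1 − 1/1.372 = 0.2711.
Known gains sum to -0.105 + 0.097 = -0.008.
g_wv = 0.2711 + 0.008 = 0.28.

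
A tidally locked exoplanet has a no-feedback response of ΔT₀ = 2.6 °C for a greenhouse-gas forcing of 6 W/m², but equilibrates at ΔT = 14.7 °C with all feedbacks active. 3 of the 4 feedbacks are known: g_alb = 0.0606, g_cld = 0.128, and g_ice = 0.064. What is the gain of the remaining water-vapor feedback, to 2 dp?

0.57

Amplification A = ΔT/ΔT₀ = 14.7/2.6 = 5.654.
Total gain g = 1 − 1/A = 1 − 1/5.654 = 0.8231.
Known gains sum to 0.0606 + 0.128 + 0.064 = 0.2526.
g_wv = 0.8231 − 0.2526 = 0.57.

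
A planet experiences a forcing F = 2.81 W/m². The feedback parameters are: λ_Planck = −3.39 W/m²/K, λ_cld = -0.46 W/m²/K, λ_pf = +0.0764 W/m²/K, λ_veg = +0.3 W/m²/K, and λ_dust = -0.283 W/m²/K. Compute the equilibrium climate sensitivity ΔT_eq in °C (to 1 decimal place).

0.7 °C

Net feedback parameter λ = (−3.39) + (-0.46) + (+0.0764) + (+0.3) + (-0.283) = -3.7566 W/m²/K.
ΔT = −F/λ = −2.81/(-3.7566) = 0.7 °C.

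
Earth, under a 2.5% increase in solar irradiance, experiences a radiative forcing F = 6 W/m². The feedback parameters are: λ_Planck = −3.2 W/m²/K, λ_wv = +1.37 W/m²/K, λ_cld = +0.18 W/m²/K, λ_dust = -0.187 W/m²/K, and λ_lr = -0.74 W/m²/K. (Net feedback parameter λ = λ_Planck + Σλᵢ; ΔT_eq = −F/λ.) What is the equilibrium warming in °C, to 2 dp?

Net feedback parameter λ = (−3.2) + (+1.37) + (+0.18) + (-0.187) + (-0.74) = -2.577 W/m²/K.
ΔT = −F/λ = −6/(-2.577) = 2.33 °C.

2.33 °C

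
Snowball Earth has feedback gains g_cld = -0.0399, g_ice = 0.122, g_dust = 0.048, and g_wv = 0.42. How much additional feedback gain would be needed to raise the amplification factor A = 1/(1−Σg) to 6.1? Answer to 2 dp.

Current total gain = 0.5501.
Target gain for A = 6.1: g* = 1 − 1/6.1 = 0.8361.
Additional gain needed = 0.8361 − 0.5501 = 0.29.

0.29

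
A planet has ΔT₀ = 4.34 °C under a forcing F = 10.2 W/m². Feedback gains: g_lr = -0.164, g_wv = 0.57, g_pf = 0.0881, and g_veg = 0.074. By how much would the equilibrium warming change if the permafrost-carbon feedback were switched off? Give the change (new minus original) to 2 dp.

Original: g = 0.5681, ΔT = 4.34/(1−0.5681) = 10.0486 °C.
Without permafrost-carbon: g' = 0.48, ΔT' = 4.34/(1−0.48) = 8.3462 °C.
Change = 8.3462 − 10.0486 = -1.70 °C.

-1.70 °C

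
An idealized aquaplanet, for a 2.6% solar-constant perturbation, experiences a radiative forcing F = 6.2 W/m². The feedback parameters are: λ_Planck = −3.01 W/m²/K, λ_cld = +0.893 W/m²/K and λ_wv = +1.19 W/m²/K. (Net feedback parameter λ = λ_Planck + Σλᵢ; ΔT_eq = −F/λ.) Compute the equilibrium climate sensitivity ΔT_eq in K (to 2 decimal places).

Net feedback parameter λ = (−3.01) + (+0.893) + (+1.19) = -0.927 W/m²/K.
ΔT = −F/λ = −6.2/(-0.927) = 6.69 K.

6.69 K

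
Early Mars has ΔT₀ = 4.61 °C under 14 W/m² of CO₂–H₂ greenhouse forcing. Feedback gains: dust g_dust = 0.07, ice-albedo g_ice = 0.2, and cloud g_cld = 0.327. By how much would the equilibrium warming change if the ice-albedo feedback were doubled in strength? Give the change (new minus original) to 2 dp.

11.27 °C

Original: g = 0.597, ΔT = 4.61/(1−0.597) = 11.4392 °C.
With doubled ice-albedo: g' = 0.797, ΔT' = 4.61/(1−0.797) = 22.7094 °C.
Change = 22.7094 − 11.4392 = 11.27 °C.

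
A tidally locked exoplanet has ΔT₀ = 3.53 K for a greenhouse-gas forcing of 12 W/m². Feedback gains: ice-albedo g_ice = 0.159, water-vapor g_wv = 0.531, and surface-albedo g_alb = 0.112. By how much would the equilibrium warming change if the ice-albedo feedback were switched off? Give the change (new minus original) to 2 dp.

-7.94 K

Original: g = 0.802, ΔT = 3.53/(1−0.802) = 17.8283 K.
Without ice-albedo: g' = 0.643, ΔT' = 3.53/(1−0.643) = 9.8880 K.
Change = 9.8880 − 17.8283 = -7.94 K.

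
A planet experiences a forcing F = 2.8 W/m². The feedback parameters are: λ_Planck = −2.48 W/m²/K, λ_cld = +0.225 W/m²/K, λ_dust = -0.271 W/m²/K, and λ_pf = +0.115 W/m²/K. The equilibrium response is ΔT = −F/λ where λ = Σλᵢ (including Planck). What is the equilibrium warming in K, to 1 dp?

1.2 K

Net feedback parameter λ = (−2.48) + (+0.225) + (-0.271) + (+0.115) = -2.411 W/m²/K.
ΔT = −F/λ = −2.8/(-2.411) = 1.2 K.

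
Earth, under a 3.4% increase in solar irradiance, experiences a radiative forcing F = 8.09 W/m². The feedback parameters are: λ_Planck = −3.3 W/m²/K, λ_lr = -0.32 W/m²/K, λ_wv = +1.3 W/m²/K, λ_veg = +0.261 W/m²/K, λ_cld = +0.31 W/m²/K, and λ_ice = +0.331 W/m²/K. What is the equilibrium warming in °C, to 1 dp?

Net feedback parameter λ = (−3.3) + (-0.32) + (+1.3) + (+0.261) + (+0.31) + (+0.331) = -1.418 W/m²/K.
ΔT = −F/λ = −8.09/(-1.418) = 5.7 °C.

5.7 °C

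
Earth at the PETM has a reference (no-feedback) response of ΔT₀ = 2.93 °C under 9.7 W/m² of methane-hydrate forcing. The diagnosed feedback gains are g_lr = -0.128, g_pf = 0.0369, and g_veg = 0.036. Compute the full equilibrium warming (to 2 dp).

2.78 °C

Total gain g = -0.128 + 0.0369 + 0.036 = -0.0551.
Amplification A = 1/(1 + 0.0551) = 0.9478.
ΔT = 2.93 × 0.9478 = 2.78 °C.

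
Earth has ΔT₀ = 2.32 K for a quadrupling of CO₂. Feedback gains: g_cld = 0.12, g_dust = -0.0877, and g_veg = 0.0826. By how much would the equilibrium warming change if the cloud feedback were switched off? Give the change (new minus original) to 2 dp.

-0.31 K

Original: g = 0.1149, ΔT = 2.32/(1−0.1149) = 2.6212 K.
Without cloud: g' = -0.0051, ΔT' = 2.32/(1+0.0051) = 2.3082 K.
Change = 2.3082 − 2.6212 = -0.31 K.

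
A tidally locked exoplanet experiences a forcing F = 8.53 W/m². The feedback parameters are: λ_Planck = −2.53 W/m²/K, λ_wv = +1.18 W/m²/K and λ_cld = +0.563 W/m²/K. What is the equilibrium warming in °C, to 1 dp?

Net feedback parameter λ = (−2.53) + (+1.18) + (+0.563) = -0.787 W/m²/K.
ΔT = −F/λ = −8.53/(-0.787) = 10.8 °C.

10.8 °C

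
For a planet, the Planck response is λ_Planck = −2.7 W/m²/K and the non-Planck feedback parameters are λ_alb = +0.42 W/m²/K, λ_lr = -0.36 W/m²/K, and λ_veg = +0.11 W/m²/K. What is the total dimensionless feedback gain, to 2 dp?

0.06

Convert to gains: g_alb = 0.42/2.7 = 0.1556; g_lr = -0.36/2.7 = -0.1333; g_veg = 0.11/2.7 = 0.04074.
Total gain g = 0.06304.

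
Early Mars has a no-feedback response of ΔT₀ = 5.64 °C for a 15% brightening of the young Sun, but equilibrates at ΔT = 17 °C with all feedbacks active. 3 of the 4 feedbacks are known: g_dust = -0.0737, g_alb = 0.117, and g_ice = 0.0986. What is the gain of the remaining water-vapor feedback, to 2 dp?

Amplification A = ΔT/ΔT₀ = 17/5.64 = 3.014.
Total gain g = 1 − 1/A = 1 − 1/3.014 = 0.6682.
Known gains sum to -0.0737 + 0.117 + 0.0986 = 0.1419.
g_wv = 0.6682 − 0.1419 = 0.53.

0.53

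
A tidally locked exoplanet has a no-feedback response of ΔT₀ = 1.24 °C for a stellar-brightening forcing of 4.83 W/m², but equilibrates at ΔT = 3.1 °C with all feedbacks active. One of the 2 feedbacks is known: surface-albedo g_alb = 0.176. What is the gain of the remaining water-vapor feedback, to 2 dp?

0.42

Amplification A = ΔT/ΔT₀ = 3.1/1.24 = 2.5.
Total gain g = 1 − 1/A = 1 − 1/2.5 = 0.6.
The known gain is 0.176.
g_wv = 0.6 − 0.176 = 0.42.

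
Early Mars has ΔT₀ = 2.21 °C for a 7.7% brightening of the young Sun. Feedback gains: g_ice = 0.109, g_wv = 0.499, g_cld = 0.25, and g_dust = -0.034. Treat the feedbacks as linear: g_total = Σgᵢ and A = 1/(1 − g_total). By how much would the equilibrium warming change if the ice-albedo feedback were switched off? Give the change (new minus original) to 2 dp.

Original: g = 0.824, ΔT = 2.21/(1−0.824) = 12.5568 °C.
Without ice-albedo: g' = 0.715, ΔT' = 2.21/(1−0.715) = 7.7544 °C.
Change = 7.7544 − 12.5568 = -4.80 °C.

-4.80 °C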